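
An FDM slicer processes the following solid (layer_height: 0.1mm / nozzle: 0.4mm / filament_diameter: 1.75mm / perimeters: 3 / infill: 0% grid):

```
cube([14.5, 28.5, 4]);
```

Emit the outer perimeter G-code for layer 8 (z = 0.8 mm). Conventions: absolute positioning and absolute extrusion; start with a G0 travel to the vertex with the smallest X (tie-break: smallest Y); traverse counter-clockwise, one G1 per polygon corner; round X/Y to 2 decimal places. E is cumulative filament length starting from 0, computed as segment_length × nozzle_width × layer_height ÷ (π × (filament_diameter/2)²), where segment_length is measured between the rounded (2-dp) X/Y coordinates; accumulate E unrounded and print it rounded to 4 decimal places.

G0 X0.00 Y0.00 Z0.80
G1 X14.50 Y0.00 E0.2411
G1 X14.50 Y28.50 E0.7151
G1 X0.00 Y28.50 E0.9562
G1 X0.00 Y0.00 E1.4302

At z = 0.8 mm: the 14.5×28.5 cube contributes its full rectangle. The outline is a single polygon with 4 vertices. Extrusion per mm of travel: 0.4 × 0.1 / (π × 0.875²) = 0.016630. Accumulating E over each segment gives final E = 1.4302.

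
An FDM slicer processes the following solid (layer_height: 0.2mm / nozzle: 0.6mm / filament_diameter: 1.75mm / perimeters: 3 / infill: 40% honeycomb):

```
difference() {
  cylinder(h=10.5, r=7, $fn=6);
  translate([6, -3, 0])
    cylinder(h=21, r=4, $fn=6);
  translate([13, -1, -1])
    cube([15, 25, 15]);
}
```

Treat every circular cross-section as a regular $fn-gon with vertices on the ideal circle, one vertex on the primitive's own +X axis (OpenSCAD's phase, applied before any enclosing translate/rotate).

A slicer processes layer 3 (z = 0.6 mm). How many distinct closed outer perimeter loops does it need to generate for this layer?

1

At z = 0.6 mm: the r=7 cylinder gives a regular 6-gon of circumradius 7 (constant along its height); the r=4 cylinder at (6, -3) contributes a regular 6-gon of circumradius 4; the cube at (13, -1) (footprint 15×25) is included at this height; After the difference (first − rest): starting from the r=7 cylinder, the r=4 cylinder at (6, -3) partially overlaps it — only the 15.82 mm² overlap (of its 41.57 mm²) is removed, clipping the outline; the 15×25 cube at (13, -1) misses the remaining region (no effect) — 1 connected region. The result has 1 disconnected region.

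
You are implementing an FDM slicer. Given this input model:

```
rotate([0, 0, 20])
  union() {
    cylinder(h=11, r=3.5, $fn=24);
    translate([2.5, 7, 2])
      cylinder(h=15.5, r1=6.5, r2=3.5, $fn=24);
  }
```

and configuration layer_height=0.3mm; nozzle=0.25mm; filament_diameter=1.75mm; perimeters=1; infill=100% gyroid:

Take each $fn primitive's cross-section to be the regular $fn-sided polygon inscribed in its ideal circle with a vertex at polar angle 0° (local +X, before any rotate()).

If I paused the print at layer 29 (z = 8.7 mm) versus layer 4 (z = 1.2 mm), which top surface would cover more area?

Layer 29 (z = 8.7): the r=3.5 cylinder gives a regular 24-gon of circumradius 3.5 (constant along its height) (area = (24/2)·3.500²·sin(360°/24) = 38.05 mm²); the cone at (2.5, 7) (r1=6.5→r2=3.5) has section circumradius 5.203 here — a regular 24-gon (area = (24/2)·5.203²·sin(360°/24) = 84.09 mm²); Taking the union: the regions partially overlap — summed areas 122.13 mm² minus the doubly-counted overlap 3.58 mm² gives 118.56 mm² — area = 118.56 mm²; (whole slice rotated 20° about Z — lengths, areas and connectivity unchanged). So its area = 118.56 mm². Layer 4 (z = 1.2): the r=3.5 cylinder gives a regular 24-gon of circumradius 3.5 (constant along its height) (area = (24/2)·3.500²·sin(360°/24) = 38.05 mm²); the cone at (2.5, 7) does not reach this height (z outside [2, 17.5]); Taking the union: only the r=3.5 cylinder is present, so the union is just that shape — area = 38.05 mm²; (rotated 20° about Z; rotation is an isometry so areas/perimeters/island counts are preserved). So its area = 38.05 mm². Layer 29 is larger (118.56 vs 38.05 mm²).

layer 29 (z = 8.7 mm)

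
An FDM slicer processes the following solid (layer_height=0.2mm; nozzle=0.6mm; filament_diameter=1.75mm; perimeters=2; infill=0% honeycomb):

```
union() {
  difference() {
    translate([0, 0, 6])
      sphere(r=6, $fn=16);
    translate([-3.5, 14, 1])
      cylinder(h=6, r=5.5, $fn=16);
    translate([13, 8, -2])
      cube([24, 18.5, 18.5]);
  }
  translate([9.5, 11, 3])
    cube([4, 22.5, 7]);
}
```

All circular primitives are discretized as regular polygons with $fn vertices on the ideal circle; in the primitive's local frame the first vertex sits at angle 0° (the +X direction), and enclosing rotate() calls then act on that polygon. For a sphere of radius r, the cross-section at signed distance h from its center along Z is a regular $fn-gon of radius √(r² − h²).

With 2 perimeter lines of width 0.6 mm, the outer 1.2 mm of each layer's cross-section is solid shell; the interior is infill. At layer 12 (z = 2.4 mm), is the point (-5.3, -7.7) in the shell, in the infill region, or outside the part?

outside

At z = 2.4 mm: the r=6 sphere contributes a regular 16-gon of circumradius √(6²−3.6²) = 4.800; the cylinder at (-3.5, 14): section is a regular 16-gon, circumradius r=5.5; the cube at (13, 8) is present — its section is the full 24×18.5 rectangle; After the difference (first − rest): starting from the r=6 sphere, the r=5.5 cylinder at (-3.5, 14) misses the remaining region (no effect); the 24×18.5 cube at (13, 8) misses the remaining region (no effect) — 1 connected region; the cube at (9.5, 11) is absent (z outside [3, 10]); Combining (union): only the result so far is present, so the union is just that shape — 1 connected region. Overall, the cross-section is a single solid region. The nearest boundary edge runs (-1.84, -4.43)→(-3.39, -3.39); distance from the point to it = 4.64 mm. The point is not inside any of the regions above, so it lies outside the cross-section (4.64 mm from the nearest boundary).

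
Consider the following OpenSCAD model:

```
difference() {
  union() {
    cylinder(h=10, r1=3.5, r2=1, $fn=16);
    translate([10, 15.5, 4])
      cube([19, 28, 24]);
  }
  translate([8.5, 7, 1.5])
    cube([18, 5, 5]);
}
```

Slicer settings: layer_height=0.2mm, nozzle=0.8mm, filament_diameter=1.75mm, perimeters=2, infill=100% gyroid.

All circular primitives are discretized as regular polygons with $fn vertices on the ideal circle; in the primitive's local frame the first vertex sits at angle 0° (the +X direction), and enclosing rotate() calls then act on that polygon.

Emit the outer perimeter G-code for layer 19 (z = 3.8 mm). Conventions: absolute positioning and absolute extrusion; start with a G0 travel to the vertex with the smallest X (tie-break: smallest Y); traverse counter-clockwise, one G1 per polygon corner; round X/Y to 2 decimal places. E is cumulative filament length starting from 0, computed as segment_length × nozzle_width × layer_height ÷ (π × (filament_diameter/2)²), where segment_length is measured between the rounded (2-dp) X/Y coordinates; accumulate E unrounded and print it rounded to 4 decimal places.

G0 X-2.55 Y0.00 Z3.80
G1 X-2.36 Y-0.98 E0.0664
G1 X-1.80 Y-1.80 E0.1325
G1 X-0.98 Y-2.36 E0.1985
G1 X0.00 Y-2.55 E0.2649
G1 X0.98 Y-2.36 E0.3313
G1 X1.80 Y-1.80 E0.3974
G1 X2.36 Y-0.98 E0.4634
G1 X2.55 Y0.00 E0.5298
G1 X2.36 Y0.98 E0.5962
G1 X1.80 Y1.80 E0.6623
G1 X0.98 Y2.36 E0.7283
G1 X0.00 Y2.55 E0.7947
G1 X-0.98 Y2.36 E0.8611
G1 X-1.80 Y1.80 E0.9272
G1 X-2.36 Y0.98 E0.9933
G1 X-2.55 Y0.00 E1.0597

At z = 3.8 mm: the cone: at t=0.380 of its height the radius interpolates to r₁+(r₂−r₁)t = 2.550, giving a regular 16-gon of that circumradius; the cube at (10, 15.5) is absent (z outside [4, 28]); Merging all regions: only the cone is present, so the union is just that shape — 1 connected region; the cube at (8.5, 7) is present — its section is the full 18×5 rectangle; Subtracting the remaining from the first: starting from the result so far, the 18×5 cube at (8.5, 7) misses the remaining region (no effect) — 1 connected region. The outline is a single polygon with 16 vertices. Extrusion per mm of travel: 0.8 × 0.2 / (π × 0.875²) = 0.066520. Accumulating E over each segment gives final E = 1.0597.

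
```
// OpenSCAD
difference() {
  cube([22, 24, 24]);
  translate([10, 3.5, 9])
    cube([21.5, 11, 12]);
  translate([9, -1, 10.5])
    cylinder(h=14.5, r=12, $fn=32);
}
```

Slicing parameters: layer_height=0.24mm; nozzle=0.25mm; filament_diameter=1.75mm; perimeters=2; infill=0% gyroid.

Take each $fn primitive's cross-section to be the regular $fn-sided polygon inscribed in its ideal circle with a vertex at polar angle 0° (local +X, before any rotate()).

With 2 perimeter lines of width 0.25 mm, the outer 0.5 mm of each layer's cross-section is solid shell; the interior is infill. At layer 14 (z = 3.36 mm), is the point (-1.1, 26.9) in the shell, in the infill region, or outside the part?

outside

At z = 3.36 mm: the cube (footprint 22×24) is included at this height; the cube at (10, 3.5) is absent (z outside [9, 21]); the cylinder at (9, -1) does not reach this height (z outside [10.5, 25]); Taking the first minus the rest: none of the subtracted shapes is present at this height, so the 22×24 cube is unchanged — 1 connected region. Overall, the cross-section is a single solid region. The nearest boundary edge runs (22.00, 24.00)→(0.00, 24.00); distance from the point to it = 3.10 mm. The point is not inside any of the regions above, so it lies outside the cross-section (3.10 mm from the nearest boundary).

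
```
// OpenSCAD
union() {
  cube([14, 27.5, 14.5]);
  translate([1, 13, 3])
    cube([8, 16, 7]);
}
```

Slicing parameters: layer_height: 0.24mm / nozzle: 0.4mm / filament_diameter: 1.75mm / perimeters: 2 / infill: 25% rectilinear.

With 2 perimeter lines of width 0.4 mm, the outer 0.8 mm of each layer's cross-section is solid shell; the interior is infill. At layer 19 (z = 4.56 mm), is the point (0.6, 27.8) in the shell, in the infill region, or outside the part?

At z = 4.56 mm: the cube is present — its section is the full 14×27.5 rectangle; the 8×16 cube at (1, 13) contributes its full rectangle; Merging all regions: the regions partially overlap (shared area 116.00 mm²), so overlapping operands fuse into one piece — 1 connected region. Overall, the cross-section is a single solid region. The nearest boundary edge runs (0.00, 27.50)→(1.00, 27.50); distance from the point to it = 0.30 mm. The point is not inside any of the regions above, so it lies outside the cross-section (0.30 mm from the nearest boundary).

outside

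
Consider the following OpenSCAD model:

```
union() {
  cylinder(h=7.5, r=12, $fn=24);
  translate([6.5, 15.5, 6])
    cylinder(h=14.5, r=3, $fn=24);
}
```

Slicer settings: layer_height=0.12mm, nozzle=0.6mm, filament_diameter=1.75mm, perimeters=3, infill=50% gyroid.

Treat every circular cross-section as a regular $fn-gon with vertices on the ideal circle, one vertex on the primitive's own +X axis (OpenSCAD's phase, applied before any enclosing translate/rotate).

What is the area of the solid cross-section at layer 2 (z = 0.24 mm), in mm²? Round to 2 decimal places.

At z = 0.24 mm: the r=12 cylinder gives a regular 24-gon of circumradius 12 (constant along its height) (area = (24/2)·12.000²·sin(360°/24) = 447.24 mm²); the cylinder at (6.5, 15.5) is not intersected at this z (z outside [6, 20.5]); Combining (union): only the r=12 cylinder is present, so the union is just that shape — area = 447.24 mm². Overall, the cross-section is a single solid region. Net area = 447.24 mm².

447.24 mm²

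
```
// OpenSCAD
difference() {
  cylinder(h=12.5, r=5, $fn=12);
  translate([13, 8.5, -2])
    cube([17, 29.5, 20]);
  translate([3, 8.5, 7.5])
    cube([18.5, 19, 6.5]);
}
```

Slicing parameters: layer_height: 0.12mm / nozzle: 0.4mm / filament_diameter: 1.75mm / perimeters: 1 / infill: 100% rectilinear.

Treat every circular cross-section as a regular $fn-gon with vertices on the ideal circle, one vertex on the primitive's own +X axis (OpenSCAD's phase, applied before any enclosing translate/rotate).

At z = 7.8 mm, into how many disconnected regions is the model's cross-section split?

At z = 7.8 mm: the cylinder: section is a regular 12-gon, circumradius r=5; the cube at (13, 8.5) (footprint 17×29.5) is included at this height; the cube at (3, 8.5) is present — its section is the full 18.5×19 rectangle; Subtracting the remaining from the first: starting from the r=5 cylinder, the 17×29.5 cube at (13, 8.5) misses the remaining region (no effect); the 18.5×19 cube at (3, 8.5) misses the remaining region (no effect) — 1 connected region. The result has 1 disconnected region.

1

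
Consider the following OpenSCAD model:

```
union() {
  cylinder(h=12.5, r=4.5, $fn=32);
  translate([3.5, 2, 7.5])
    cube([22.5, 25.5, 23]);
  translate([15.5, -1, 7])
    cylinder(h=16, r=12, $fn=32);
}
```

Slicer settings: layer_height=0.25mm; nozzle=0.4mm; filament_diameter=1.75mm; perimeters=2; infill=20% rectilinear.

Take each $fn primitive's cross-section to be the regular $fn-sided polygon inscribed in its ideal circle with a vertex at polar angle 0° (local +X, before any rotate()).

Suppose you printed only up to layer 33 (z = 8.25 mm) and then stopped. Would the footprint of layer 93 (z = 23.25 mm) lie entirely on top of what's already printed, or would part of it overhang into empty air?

Compare the two slices. At z = 8.25: the cylinder: section is a regular 32-gon, circumradius r=4.5 (area = (32/2)·4.500²·sin(360°/32) = 63.21 mm²); the cube at (3.5, 2) (footprint 22.5×25.5) is included at this height (area 573.75 mm²); the r=12 cylinder at (15.5, -1) contributes a regular 32-gon of circumradius 12 (area = (32/2)·12.000²·sin(360°/32) = 449.49 mm²); Merging all regions: the regions partially overlap — summed areas 1086.45 mm² minus the doubly-counted overlap 155.23 mm² gives 931.22 mm² — area = 931.22 mm². At z = 23.25: the cylinder does not reach this height (z outside [0, 12.5]); the 22.5×25.5 cube at (3.5, 2) contributes its full rectangle (area 573.75 mm²); the cylinder at (15.5, -1) is absent (z outside [7, 23]); Merging all regions: only the 22.5×25.5 cube at (3.5, 2) is present, so the union is just that shape — area = 573.75 mm². Checking containment: the cross-section at z = 23.25 is a subset of the cross-section at z = 8.25.

entirely on top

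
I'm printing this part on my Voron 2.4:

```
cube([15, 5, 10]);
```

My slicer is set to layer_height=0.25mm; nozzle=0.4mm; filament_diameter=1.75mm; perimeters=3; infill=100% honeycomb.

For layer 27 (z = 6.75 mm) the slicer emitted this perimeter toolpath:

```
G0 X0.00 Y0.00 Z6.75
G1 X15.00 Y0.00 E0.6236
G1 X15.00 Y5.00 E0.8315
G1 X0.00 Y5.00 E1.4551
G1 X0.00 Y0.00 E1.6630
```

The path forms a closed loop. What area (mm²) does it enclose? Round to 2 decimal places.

75.00 mm²

Apply the shoelace formula to the sequence of (X, Y) vertices; enclosed area = 75.00 mm².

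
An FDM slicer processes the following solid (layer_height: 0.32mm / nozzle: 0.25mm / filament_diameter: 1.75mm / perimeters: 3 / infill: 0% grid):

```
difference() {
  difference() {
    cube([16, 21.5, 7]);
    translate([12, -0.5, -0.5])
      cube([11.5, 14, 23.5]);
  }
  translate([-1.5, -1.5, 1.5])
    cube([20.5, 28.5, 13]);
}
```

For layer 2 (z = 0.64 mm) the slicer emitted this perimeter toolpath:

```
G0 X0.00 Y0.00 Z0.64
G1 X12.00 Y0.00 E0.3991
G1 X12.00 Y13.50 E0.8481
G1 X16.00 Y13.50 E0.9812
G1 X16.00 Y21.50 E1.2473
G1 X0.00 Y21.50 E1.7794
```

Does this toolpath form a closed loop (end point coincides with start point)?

Start point (G0): (0.00, 0.00). End point (last G1): the path does not return to the start — open.

no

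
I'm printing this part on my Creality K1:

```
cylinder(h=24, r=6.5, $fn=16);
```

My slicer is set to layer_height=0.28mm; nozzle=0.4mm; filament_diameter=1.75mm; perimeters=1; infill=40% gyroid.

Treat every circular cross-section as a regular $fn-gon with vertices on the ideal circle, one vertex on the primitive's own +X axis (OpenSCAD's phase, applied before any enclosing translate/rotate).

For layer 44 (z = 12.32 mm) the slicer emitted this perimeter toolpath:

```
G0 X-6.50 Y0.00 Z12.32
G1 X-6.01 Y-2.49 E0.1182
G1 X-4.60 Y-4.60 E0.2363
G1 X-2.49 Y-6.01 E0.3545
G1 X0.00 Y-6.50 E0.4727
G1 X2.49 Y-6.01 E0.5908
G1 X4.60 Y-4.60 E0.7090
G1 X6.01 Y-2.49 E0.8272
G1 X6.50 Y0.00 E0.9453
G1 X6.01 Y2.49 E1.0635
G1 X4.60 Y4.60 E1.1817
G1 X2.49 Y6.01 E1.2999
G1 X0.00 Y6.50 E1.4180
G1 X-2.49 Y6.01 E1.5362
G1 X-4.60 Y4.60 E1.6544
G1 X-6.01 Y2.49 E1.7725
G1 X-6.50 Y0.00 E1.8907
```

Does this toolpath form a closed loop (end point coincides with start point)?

Start point (G0): (-6.50, 0.00). End point (last G1): the path returns to the start — closed.

yes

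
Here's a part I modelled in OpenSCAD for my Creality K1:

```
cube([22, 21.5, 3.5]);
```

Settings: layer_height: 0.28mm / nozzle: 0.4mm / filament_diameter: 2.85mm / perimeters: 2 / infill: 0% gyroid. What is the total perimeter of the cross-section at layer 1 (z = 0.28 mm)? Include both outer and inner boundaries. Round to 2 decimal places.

87.00 mm

At z = 0.28 mm: the cube is present — its section is the full 22×21.5 rectangle (perimeter 87.00 mm). Overall, the cross-section is a single solid region. Total boundary length (outer) = 87.00 mm.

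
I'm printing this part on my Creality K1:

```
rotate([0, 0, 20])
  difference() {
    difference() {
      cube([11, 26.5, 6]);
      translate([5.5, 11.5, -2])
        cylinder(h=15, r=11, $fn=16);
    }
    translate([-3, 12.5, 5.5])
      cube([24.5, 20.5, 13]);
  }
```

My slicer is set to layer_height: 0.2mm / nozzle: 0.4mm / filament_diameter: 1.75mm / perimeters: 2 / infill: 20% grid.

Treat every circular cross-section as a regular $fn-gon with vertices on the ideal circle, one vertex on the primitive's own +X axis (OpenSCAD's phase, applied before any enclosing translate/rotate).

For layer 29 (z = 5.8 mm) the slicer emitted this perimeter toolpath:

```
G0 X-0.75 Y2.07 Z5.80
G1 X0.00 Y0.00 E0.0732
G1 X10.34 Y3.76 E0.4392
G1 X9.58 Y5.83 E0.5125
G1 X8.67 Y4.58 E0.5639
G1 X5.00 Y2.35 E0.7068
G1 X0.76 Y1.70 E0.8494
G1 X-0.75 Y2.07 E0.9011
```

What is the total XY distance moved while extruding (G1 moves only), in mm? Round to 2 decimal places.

27.09 mm

Sum the Euclidean lengths of each G1 segment: total = 27.09 mm.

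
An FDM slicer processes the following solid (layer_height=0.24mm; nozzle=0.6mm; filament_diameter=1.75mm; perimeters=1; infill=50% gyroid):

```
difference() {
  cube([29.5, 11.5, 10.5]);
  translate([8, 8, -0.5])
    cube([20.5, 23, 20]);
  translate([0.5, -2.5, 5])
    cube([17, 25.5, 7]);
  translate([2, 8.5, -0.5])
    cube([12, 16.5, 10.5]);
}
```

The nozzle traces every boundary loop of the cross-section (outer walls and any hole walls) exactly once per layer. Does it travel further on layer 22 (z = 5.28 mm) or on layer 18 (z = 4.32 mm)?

Layer 22 (z = 5.28): the cube is present — its section is the full 29.5×11.5 rectangle (perimeter 82.00 mm); the 20.5×23 cube at (8, 8) contributes its full rectangle (perimeter 87.00 mm); the cube at (0.5, -2.5) is present — its section is the full 17×25.5 rectangle (perimeter 85.00 mm); the cube at (2, 8.5) is present — its section is the full 12×16.5 rectangle (perimeter 57.00 mm); Subtracting the remaining from the first: starting from the 29.5×11.5 cube, the 20.5×23 cube at (8, 8) partially overlaps it — only the 71.75 mm² overlap (of its 471.50 mm²) is removed, clipping the outline; the 17×25.5 cube at (0.5, -2.5) partially overlaps it — only the 162.25 mm² overlap (of its 433.50 mm²) is removed, clipping the outline; the 12×16.5 cube at (2, 8.5) misses the remaining region (no effect) — boundary = 71.00 mm. So its perimeter = 71.00 mm. Layer 18 (z = 4.32): the cube is present — its section is the full 29.5×11.5 rectangle (perimeter 82.00 mm); the 20.5×23 cube at (8, 8) contributes its full rectangle (perimeter 87.00 mm); the cube at (0.5, -2.5) is absent (z outside [5, 12]); the 12×16.5 cube at (2, 8.5) contributes its full rectangle (perimeter 57.00 mm); After the difference (first − rest): starting from the 29.5×11.5 cube, the 20.5×23 cube at (8, 8) partially overlaps it — only the 71.75 mm² overlap (of its 471.50 mm²) is removed, clipping the outline; the 12×16.5 cube at (2, 8.5) partially overlaps it — only the 18.00 mm² overlap (of its 198.00 mm²) is removed, clipping the outline — boundary = 89.00 mm. So its perimeter = 89.00 mm. Layer 18 is larger (89.00 vs 71.00 mm).

layer 18 (z = 4.32 mm)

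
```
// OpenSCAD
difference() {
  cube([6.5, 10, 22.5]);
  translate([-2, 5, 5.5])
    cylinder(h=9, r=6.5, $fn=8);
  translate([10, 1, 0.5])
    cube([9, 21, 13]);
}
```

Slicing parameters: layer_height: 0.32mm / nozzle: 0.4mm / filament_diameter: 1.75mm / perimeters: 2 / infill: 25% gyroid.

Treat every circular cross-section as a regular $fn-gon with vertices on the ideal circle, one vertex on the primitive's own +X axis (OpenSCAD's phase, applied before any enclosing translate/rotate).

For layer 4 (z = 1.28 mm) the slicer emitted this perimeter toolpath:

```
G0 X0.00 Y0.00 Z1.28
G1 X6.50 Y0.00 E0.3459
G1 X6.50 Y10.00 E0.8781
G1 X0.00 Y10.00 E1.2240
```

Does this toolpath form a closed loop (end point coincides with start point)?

Start point (G0): (0.00, 0.00). End point (last G1): the path does not return to the start — open.

no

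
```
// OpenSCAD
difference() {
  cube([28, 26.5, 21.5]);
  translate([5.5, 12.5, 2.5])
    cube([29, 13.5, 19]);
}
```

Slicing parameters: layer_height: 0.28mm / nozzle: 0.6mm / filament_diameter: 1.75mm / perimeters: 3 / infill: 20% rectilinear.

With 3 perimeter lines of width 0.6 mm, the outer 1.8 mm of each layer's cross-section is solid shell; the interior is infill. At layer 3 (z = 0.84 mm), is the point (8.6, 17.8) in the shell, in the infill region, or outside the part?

At z = 0.84 mm: the 28×26.5 cube contributes its full rectangle; the cube at (5.5, 12.5) is absent (z outside [2.5, 21.5]); Taking the first minus the rest: none of the subtracted shapes is present at this height, so the 28×26.5 cube is unchanged — 1 connected region. Overall, the cross-section is a single solid region. The nearest boundary edge runs (0.00, 26.50)→(0.00, 0.00); distance from the point to it = 8.60 mm. The point is inside the cross-section and 8.60 mm from the nearest boundary — more than the 1.8 mm shell width (3 × 0.6), so it's in the infill interior.

infill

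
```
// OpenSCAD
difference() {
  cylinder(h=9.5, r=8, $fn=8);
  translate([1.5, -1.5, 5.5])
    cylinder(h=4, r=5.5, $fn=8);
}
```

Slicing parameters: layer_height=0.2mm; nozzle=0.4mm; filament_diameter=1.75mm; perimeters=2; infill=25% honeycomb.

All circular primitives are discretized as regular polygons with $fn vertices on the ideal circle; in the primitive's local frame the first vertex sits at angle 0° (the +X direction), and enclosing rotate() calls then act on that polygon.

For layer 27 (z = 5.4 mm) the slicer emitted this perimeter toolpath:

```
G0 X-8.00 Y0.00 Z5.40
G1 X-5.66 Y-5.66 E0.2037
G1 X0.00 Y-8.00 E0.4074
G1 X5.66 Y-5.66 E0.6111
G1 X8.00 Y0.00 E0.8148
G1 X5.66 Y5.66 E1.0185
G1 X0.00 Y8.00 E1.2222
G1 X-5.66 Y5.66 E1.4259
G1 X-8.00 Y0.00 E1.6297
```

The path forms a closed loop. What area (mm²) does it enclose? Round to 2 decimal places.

Apply the shoelace formula to the sequence of (X, Y) vertices; enclosed area = 181.12 mm².

181.12 mm²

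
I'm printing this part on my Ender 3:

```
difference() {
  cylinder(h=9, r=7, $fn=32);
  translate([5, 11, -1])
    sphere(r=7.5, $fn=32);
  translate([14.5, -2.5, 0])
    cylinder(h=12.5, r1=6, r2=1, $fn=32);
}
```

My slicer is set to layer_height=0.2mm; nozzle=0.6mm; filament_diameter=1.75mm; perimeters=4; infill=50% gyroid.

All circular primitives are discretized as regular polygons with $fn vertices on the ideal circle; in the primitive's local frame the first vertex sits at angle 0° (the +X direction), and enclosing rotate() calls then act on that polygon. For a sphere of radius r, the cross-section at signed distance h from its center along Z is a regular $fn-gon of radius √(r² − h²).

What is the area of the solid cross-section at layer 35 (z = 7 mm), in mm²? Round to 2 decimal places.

152.95 mm²

At z = 7 mm: the r=7 cylinder contributes a regular 32-gon of circumradius 7 (area = (32/2)·7.000²·sin(360°/32) = 152.95 mm²); the sphere at (5, 11) is absent (|z−center|=8.000 > r=7.5); the cone at (14.5, -2.5) contributes a regular 32-gon of circumradius 3.200 (interpolated between r1=6 and r2=1 at t=0.560) (area = (32/2)·3.200²·sin(360°/32) = 31.96 mm²); Subtracting the remaining from the first: starting from the r=7 cylinder (152.95 mm²), the cone at (14.5, -2.5) misses the remaining region (no effect) — area = 152.95 mm². Overall, the cross-section is a single solid region. Net area = 152.95 mm².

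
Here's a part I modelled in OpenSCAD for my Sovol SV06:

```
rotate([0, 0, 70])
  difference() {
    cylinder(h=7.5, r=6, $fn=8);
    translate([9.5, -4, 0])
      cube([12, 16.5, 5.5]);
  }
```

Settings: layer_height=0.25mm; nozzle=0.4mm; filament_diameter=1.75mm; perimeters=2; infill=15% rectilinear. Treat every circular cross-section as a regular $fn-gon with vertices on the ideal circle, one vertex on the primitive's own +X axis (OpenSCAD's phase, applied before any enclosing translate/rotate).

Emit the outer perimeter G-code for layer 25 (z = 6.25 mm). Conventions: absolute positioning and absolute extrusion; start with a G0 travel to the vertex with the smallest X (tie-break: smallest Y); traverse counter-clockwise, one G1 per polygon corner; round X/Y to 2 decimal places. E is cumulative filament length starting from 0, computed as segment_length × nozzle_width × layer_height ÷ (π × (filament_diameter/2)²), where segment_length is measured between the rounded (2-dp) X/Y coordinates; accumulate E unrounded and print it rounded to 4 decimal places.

G0 X-5.64 Y2.05 Z6.25
G1 X-5.44 Y-2.54 E0.1910
G1 X-2.05 Y-5.64 E0.3820
G1 X2.54 Y-5.44 E0.5730
G1 X5.64 Y-2.05 E0.7640
G1 X5.44 Y2.54 E0.9550
G1 X2.05 Y5.64 E1.1460
G1 X-2.54 Y5.44 E1.3370
G1 X-5.64 Y2.05 E1.5280

At z = 6.25 mm: the r=6 cylinder gives a regular 8-gon of circumradius 6 (constant along its height); the cube at (9.5, -4) does not reach this height (z outside [0, 5.5]); After the difference (first − rest): none of the subtracted shapes is present at this height, so the r=6 cylinder is unchanged — 1 connected region; (rotated 70° about Z; rotation is an isometry so areas/perimeters/island counts are preserved). The outline is a single polygon with 8 vertices. Extrusion per mm of travel: 0.4 × 0.25 / (π × 0.875²) = 0.041575. Accumulating E over each segment gives final E = 1.5280.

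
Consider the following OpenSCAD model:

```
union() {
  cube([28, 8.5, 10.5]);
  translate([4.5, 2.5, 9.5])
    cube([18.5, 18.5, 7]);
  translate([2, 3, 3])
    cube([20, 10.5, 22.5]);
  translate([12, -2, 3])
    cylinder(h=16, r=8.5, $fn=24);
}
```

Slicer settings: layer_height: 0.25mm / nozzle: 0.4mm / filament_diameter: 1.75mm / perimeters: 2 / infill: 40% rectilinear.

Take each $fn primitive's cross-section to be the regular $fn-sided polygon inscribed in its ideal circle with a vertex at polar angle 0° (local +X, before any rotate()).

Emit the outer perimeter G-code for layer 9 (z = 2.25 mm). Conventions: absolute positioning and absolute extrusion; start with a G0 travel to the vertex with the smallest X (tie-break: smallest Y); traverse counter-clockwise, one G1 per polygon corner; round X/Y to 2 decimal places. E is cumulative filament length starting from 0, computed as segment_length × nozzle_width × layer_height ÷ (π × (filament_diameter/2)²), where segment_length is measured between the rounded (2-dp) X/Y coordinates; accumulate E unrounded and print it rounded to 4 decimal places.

G0 X0.00 Y0.00 Z2.25
G1 X28.00 Y0.00 E1.1641
G1 X28.00 Y8.50 E1.5175
G1 X0.00 Y8.50 E2.6816
G1 X0.00 Y0.00 E3.0350

At z = 2.25 mm: the 28×8.5 cube contributes its full rectangle; the cube at (4.5, 2.5) is absent (z outside [9.5, 16.5]); the cube at (2, 3) is not intersected at this z (z outside [3, 25.5]); the cylinder at (12, -2) is absent (z outside [3, 19]); Combining (union): only the 28×8.5 cube is present, so the union is just that shape — 1 connected region. The outline is a single polygon with 4 vertices. Extrusion per mm of travel: 0.4 × 0.25 / (π × 0.875²) = 0.041575. Accumulating E over each segment gives final E = 3.0350.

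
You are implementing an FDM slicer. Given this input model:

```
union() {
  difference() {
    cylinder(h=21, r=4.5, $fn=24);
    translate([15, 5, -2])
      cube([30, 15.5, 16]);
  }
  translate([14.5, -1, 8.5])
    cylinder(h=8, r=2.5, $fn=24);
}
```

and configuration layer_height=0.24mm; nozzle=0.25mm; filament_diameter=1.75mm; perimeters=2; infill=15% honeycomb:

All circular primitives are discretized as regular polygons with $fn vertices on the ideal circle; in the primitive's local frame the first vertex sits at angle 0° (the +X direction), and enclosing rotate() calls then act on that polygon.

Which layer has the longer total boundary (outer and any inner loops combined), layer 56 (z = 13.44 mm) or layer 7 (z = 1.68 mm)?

layer 56 (z = 13.44 mm)

Layer 56 (z = 13.44): the cylinder: section is a regular 24-gon, circumradius r=4.5 (perimeter = 2·24·4.500·sin(180°/24) = 28.19 mm); the 30×15.5 cube at (15, 5) contributes its full rectangle (perimeter 91.00 mm); After the difference (first − rest): starting from the r=4.5 cylinder, the 30×15.5 cube at (15, 5) misses the remaining region (no effect) — boundary = 28.19 mm; the r=2.5 cylinder at (14.5, -1) contributes a regular 24-gon of circumradius 2.5 (perimeter = 2·24·2.500·sin(180°/24) = 15.66 mm); Merging all regions: the 2 present regions are separate (no shared area or edge), so areas and boundary lengths simply add and each stays a separate island — boundary = 43.86 mm. So its perimeter = 43.86 mm. Layer 7 (z = 1.68): the r=4.5 cylinder contributes a regular 24-gon of circumradius 4.5 (perimeter = 2·24·4.500·sin(180°/24) = 28.19 mm); the cube at (15, 5) (footprint 30×15.5) is included at this height (perimeter 91.00 mm); After the difference (first − rest): starting from the r=4.5 cylinder, the 30×15.5 cube at (15, 5) misses the remaining region (no effect) — boundary = 28.19 mm; the cylinder at (14.5, -1) does not reach this height (z outside [8.5, 16.5]); Taking the union: only the result so far is present, so the union is just that shape — boundary = 28.19 mm. So its perimeter = 28.19 mm. Layer 56 is larger (43.86 vs 28.19 mm).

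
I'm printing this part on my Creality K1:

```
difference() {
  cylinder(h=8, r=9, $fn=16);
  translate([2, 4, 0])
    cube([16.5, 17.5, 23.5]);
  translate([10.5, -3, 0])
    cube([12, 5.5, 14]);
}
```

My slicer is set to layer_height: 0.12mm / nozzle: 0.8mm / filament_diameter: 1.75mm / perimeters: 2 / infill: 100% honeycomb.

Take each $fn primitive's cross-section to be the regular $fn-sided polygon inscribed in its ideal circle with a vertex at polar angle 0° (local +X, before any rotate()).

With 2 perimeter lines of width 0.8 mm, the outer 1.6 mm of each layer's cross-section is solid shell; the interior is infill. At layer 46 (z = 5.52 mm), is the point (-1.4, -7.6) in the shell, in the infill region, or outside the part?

shell

At z = 5.52 mm: the cylinder: section is a regular 16-gon, circumradius r=9; the cube at (2, 4) is present — its section is the full 16.5×17.5 rectangle; the 12×5.5 cube at (10.5, -3) contributes its full rectangle; Taking the first minus the rest: starting from the r=9 cylinder, the 16.5×17.5 cube at (2, 4) partially overlaps it — only the 18.06 mm² overlap (of its 288.75 mm²) is removed, clipping the outline; the 12×5.5 cube at (10.5, -3) misses the remaining region (no effect) — 1 connected region. Overall, the cross-section is a single solid region. The nearest boundary edge runs (-0.00, -9.00)→(-3.44, -8.31); distance from the point to it = 1.10 mm. The point is inside the cross-section, 1.10 mm from the nearest boundary — within the 1.6 mm shell band (2 × 0.8).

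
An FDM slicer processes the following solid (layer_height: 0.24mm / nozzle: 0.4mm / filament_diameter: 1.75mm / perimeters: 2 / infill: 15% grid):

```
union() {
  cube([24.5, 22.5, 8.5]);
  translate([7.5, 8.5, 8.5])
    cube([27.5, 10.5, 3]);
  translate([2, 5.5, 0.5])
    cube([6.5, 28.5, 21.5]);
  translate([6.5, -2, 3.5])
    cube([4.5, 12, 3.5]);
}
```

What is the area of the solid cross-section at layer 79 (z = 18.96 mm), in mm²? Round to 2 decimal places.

At z = 18.96 mm: the cube does not reach this height (z outside [0, 8.5]); the cube at (7.5, 8.5) is absent (z outside [8.5, 11.5]); the cube at (2, 5.5) (footprint 6.5×28.5) is included at this height (area 185.25 mm²); the cube at (6.5, -2) is absent (z outside [3.5, 7]); Merging all regions: only the 6.5×28.5 cube at (2, 5.5) is present, so the union is just that shape — area = 185.25 mm². Overall, the cross-section is a single solid region. Net area = 185.25 mm².

185.25 mm²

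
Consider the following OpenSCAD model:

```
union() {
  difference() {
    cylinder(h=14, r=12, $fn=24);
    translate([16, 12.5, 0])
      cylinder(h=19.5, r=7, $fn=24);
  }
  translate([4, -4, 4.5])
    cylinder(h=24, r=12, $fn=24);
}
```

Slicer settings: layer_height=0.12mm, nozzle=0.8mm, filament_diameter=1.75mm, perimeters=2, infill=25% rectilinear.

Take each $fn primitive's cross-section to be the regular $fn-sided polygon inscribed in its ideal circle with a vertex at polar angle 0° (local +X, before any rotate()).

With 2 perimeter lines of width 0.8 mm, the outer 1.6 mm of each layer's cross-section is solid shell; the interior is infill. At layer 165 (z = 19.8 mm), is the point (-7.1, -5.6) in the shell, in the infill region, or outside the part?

shell

At z = 19.8 mm: the cylinder is absent (z outside [0, 14]); the cylinder at (16, 12.5) is absent (z outside [0, 19.5]); After the difference (first − rest): the first operand is absent here, so nothing remains; the cylinder at (4, -4): section is a regular 24-gon, circumradius r=12; Taking the union: only the r=12 cylinder at (4, -4) is present, so the union is just that shape — 1 connected region. Overall, the cross-section is a single solid region. The nearest boundary edge runs (-8.00, -4.00)→(-7.59, -7.11); distance from the point to it = 0.68 mm. The point is inside the cross-section, 0.68 mm from the nearest boundary — within the 1.6 mm shell band (2 × 0.8).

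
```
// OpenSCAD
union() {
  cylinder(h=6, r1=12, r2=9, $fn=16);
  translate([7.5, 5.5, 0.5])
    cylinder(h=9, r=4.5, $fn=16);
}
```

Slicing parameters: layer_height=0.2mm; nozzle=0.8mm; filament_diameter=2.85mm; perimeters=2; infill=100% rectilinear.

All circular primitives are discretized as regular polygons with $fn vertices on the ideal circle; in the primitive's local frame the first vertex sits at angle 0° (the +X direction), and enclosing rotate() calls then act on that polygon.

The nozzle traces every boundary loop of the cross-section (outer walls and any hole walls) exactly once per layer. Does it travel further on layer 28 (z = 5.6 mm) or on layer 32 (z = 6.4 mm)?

layer 28 (z = 5.6 mm)

Layer 28 (z = 5.6): the cone: at t=0.933 of its height the radius interpolates to r₁+(r₂−r₁)t = 9.200, giving a regular 16-gon of that circumradius (perimeter = 2·16·9.200·sin(180°/16) = 57.43 mm); the r=4.5 cylinder at (7.5, 5.5) contributes a regular 16-gon of circumradius 4.5 (perimeter = 2·16·4.500·sin(180°/16) = 28.09 mm); Taking the union: the regions partially overlap (shared area 25.81 mm²), so the edge portions inside another operand are dropped and the merged outline is re-measured after clipping — boundary = 65.22 mm. So its perimeter = 65.22 mm. Layer 32 (z = 6.4): the cone does not reach this height (z outside [0, 6]); the r=4.5 cylinder at (7.5, 5.5) contributes a regular 16-gon of circumradius 4.5 (perimeter = 2·16·4.500·sin(180°/16) = 28.09 mm); Merging all regions: only the r=4.5 cylinder at (7.5, 5.5) is present, so the union is just that shape — boundary = 28.09 mm. So its perimeter = 28.09 mm. Layer 28 is larger (65.22 vs 28.09 mm).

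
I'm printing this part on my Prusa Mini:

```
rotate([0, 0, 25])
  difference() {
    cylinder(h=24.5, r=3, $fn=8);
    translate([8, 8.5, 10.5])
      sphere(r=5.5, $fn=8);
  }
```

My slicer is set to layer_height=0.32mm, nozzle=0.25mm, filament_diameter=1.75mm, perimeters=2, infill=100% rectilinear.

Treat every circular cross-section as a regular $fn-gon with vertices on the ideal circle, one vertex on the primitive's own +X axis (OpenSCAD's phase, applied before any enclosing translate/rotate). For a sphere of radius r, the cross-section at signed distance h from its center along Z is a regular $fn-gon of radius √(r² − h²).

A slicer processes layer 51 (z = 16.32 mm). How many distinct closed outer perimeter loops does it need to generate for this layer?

At z = 16.32 mm: the cylinder: section is a regular 8-gon, circumradius r=3; the sphere at (8, 8.5) does not reach this height (|z−center|=5.820 > r=5.5); After the difference (first − rest): none of the subtracted shapes is present at this height, so the r=3 cylinder is unchanged — 1 connected region; (whole slice rotated 25° about Z — lengths, areas and connectivity unchanged). The result has 1 disconnected region.

1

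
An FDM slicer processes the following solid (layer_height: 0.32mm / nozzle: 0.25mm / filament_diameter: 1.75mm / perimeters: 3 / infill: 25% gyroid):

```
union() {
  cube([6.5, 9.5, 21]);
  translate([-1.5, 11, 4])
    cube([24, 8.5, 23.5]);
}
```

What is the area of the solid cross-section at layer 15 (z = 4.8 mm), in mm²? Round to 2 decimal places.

At z = 4.8 mm: the cube (footprint 6.5×9.5) is included at this height (area 61.75 mm²); the cube at (-1.5, 11) (footprint 24×8.5) is included at this height (area 204.00 mm²); Combining (union): the 2 present regions are separate (no shared area or edge), so areas and boundary lengths simply add and each stays a separate island — area = 265.75 mm². Overall, the cross-section has 2 separate islands. Net area = 265.75 mm².

265.75 mm²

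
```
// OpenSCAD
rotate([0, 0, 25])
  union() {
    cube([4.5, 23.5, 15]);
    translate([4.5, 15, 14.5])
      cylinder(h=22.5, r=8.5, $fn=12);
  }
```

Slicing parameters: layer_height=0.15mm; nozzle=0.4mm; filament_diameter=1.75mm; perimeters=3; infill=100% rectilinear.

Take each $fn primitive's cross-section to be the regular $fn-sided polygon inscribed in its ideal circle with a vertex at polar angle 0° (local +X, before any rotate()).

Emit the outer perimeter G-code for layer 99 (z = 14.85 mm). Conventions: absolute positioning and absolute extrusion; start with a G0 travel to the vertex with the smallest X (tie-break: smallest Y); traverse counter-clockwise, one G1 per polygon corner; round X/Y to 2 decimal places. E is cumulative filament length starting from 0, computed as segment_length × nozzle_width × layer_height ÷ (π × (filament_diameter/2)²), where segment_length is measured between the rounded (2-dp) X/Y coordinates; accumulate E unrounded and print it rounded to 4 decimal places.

G0 X-10.73 Y16.24 Z14.85
G1 X-9.96 Y11.90 E0.1100
G1 X-7.14 Y8.53 E0.2196
G1 X-3.33 Y7.15 E0.3207
G1 X0.00 Y0.00 E0.5174
G1 X4.08 Y1.90 E0.6297
G1 X1.33 Y7.79 E0.7918
G1 X4.70 Y10.62 E0.9016
G1 X6.21 Y14.76 E1.0115
G1 X5.44 Y19.09 E1.1212
G1 X2.61 Y22.46 E1.2310
G1 X-1.52 Y23.96 E1.3406
G1 X-5.85 Y23.20 E1.4503
G1 X-9.93 Y21.30 E1.5626
G1 X-9.34 Y20.04 E1.5973
G1 X-10.73 Y16.24 E1.6982

At z = 14.85 mm: the cube (footprint 4.5×23.5) is included at this height; the cylinder at (4.5, 15): section is a regular 12-gon, circumradius r=8.5; Merging all regions: the regions partially overlap (shared area 71.03 mm²), so overlapping operands fuse into one piece — 1 connected region; (whole slice rotated 25° about Z — lengths, areas and connectivity unchanged). The outline is a single polygon with 15 vertices. Extrusion per mm of travel: 0.4 × 0.15 / (π × 0.875²) = 0.024945. Accumulating E over each segment gives final E = 1.6982.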